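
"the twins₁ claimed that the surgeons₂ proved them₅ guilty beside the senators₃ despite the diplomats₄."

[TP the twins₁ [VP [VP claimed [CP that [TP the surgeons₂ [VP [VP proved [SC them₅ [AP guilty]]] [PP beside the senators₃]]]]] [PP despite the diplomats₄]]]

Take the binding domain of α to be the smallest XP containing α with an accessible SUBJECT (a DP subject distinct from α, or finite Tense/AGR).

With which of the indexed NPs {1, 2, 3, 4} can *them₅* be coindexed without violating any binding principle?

{1, 3, 4}

*them* is a pronoun, so Principle B applies: it must be free in its binding domain.
Binding domain of *them₅*: the embedded TP, whose subject is the surgeons₂.
*the twins₁* c-commands the pronoun but from outside its binding domain, and is not c-commanded by it → coindexation permitted.
*the surgeons₂* c-commands the pronoun within its binding domain → coindexation would violate Principle B.
*the senators₃* and the pronoun do not c-command one another → neither Principle B nor Principle C is at stake; coindexation permitted.
*the diplomats₄* and the pronoun do not c-command one another → neither Principle B nor Principle C is at stake; coindexation permitted.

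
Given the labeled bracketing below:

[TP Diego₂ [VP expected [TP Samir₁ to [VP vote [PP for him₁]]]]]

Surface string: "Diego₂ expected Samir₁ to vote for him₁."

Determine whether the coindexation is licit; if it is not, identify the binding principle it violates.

The two coindexed NPs are *Samir₁* and *him₁*.
*him₁* is a pronoun. Its binding domain is the embedded TP, whose subject is Samir₁.
*Samir₁* c-commands it within that domain and carries the same index.
The pronoun is locally bound → Principle B violation.

Principle B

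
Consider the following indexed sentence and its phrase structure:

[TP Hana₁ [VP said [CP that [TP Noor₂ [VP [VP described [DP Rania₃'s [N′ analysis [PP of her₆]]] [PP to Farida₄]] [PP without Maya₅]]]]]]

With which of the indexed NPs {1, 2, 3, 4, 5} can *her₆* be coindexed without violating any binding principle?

{1, 2, 4, 5}

*her* is a pronoun, so Principle B applies: it must be free in its binding domain.
Binding domain of *her₆*: the possessed DP, whose subject is Rania₃.
*Hana₁* c-commands the pronoun but from outside its binding domain, and is not c-commanded by it → coindexation permitted.
*Noor₂* c-commands the pronoun but from outside its binding domain, and is not c-commanded by it → coindexation permitted.
*Rania₃* c-commands the pronoun within its binding domain → coindexation would violate Principle B.
*Farida₄* and the pronoun do not c-command one another → neither Principle B nor Principle C is at stake; coindexation permitted.
*Maya₅* and the pronoun do not c-command one another → neither Principle B nor Principle C is at stake; coindexation permitted.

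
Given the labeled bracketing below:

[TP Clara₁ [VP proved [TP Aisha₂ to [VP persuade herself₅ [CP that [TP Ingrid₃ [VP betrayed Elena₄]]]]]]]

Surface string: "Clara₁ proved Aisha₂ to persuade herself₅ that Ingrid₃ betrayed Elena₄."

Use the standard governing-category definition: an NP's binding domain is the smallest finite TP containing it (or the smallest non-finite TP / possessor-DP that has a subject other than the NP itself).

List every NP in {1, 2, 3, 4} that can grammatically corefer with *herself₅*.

*herself* is an anaphor, so Principle A applies: it must be bound in its binding domain.
Binding domain of *herself₅*: the embedded TP, whose subject is Aisha₂.
*Clara₁* c-commands the anaphor but is outside its binding domain → cannot satisfy Principle A.
*Aisha₂* c-commands the anaphor within its binding domain → licit binder.
*Ingrid₃* does not c-command the anaphor → cannot bind it.
*Elena₄* does not c-command the anaphor → cannot bind it.

{2}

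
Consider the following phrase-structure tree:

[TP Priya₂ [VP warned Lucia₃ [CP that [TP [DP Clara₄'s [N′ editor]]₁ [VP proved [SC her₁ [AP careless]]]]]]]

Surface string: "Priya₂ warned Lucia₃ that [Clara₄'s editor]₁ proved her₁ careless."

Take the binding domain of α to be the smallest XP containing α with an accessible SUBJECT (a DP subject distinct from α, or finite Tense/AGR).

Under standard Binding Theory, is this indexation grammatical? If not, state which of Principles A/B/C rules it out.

Principle B

The two coindexed NPs are *[Clara₄'s editor]₁* and *her₁*.
*her₁* is a pronoun. Its binding domain is the embedded TP, whose subject is [Clara₄'s editor]₁.
*[Clara₄'s editor]₁* c-commands it within that domain and carries the same index.
The pronoun is locally bound → Principle B violation.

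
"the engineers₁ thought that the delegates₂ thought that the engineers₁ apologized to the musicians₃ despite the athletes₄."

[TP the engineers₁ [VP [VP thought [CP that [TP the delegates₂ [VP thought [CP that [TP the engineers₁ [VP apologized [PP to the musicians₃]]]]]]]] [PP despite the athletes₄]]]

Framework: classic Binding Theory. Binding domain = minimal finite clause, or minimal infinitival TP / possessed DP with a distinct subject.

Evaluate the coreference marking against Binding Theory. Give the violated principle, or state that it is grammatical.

Principle C

The two coindexed NPs are *the engineers₁* (the higher occurrence) and *the engineers₁* (the lower occurrence).
*the engineers₁* (the lower occurrence) is an R-expression. Principle C requires it to be free everywhere.
*the engineers₁* (the higher occurrence) c-commands it and carries the same index.
The R-expression is bound → Principle C violation.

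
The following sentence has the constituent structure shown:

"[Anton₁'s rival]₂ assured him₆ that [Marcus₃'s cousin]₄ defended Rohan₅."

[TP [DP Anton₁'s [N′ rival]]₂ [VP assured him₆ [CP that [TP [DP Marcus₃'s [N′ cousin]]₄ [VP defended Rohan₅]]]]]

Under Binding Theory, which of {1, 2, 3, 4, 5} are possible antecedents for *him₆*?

{1}

*him* is a pronoun, so Principle B applies: it must be free in its binding domain.
Binding domain of *him₆*: the matrix TP, whose subject is [Anton₁'s rival]₂.
*Anton₁* and the pronoun do not c-command one another → neither Principle B nor Principle C is at stake; coindexation permitted.
*[Anton₁'s rival]₂* c-commands the pronoun within its binding domain → coindexation would violate Principle B.
*Marcus₃*: the pronoun c-commands this R-expression → coindexation would violate Principle C on *Marcus₃*.
*[Marcus₃'s cousin]₄*: the pronoun c-commands this R-expression → coindexation would violate Principle C on *[Marcus₃'s cousin]₄*.
*Rohan₅*: the pronoun c-commands this R-expression → coindexation would violate Principle C on *Rohan₅*.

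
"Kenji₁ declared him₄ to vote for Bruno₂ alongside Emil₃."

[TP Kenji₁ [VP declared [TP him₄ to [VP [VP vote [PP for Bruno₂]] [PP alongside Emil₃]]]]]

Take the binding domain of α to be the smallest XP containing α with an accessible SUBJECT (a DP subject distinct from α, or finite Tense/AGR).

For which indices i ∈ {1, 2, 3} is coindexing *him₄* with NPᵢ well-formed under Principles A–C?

*him* is a pronoun, so Principle B applies: it must be free in its binding domain.
Binding domain of *him₄*: the matrix TP, whose subject is Kenji₁.
*Kenji₁* c-commands the pronoun within its binding domain → coindexation would violate Principle B.
*Bruno₂*: the pronoun c-commands this R-expression → coindexation would violate Principle C on *Bruno₂*.
*Emil₃*: the pronoun c-commands this R-expression → coindexation would violate Principle C on *Emil₃*.

none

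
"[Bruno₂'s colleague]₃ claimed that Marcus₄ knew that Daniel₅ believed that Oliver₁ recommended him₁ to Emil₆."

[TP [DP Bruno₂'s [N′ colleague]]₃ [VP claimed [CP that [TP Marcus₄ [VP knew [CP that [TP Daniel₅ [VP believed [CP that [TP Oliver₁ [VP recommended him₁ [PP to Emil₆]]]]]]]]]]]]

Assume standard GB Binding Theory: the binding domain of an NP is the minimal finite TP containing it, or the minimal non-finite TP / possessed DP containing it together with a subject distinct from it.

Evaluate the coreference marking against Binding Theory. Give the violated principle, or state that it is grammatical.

Principle B

The two coindexed NPs are *Oliver₁* and *him₁*.
*him₁* is a pronoun. Its binding domain is the embedded TP, whose subject is Oliver₁.
*Oliver₁* c-commands it within that domain and carries the same index.
The pronoun is locally bound → Principle B violation.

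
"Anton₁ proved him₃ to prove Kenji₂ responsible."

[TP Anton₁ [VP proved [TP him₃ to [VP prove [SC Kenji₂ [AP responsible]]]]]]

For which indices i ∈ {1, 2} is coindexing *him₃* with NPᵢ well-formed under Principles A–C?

none

*him* is a pronoun, so Principle B applies: it must be free in its binding domain.
Binding domain of *him₃*: the matrix TP, whose subject is Anton₁.
*Anton₁* c-commands the pronoun within its binding domain → coindexation would violate Principle B.
*Kenji₂*: the pronoun c-commands this R-expression → coindexation would violate Principle C on *Kenji₂*.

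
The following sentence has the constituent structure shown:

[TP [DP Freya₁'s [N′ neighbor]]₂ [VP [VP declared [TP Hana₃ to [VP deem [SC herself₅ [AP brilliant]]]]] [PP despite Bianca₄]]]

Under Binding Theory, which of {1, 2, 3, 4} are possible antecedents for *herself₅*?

*herself* is an anaphor, so Principle A applies: it must be bound in its binding domain.
Binding domain of *herself₅*: the embedded TP, whose subject is Hana₃.
*Freya₁* does not c-command the anaphor → cannot bind it.
*[Freya₁'s neighbor]₂* c-commands the anaphor but is outside its binding domain → cannot satisfy Principle A.
*Hana₃* c-commands the anaphor within its binding domain → licit binder.
*Bianca₄* does not c-command the anaphor → cannot bind it.

{3}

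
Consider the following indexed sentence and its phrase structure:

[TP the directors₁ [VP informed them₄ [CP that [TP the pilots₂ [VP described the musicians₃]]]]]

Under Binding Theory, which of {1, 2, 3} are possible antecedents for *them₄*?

none

*them* is a pronoun, so Principle B applies: it must be free in its binding domain.
Binding domain of *them₄*: the matrix TP, whose subject is the directors₁.
*the directors₁* c-commands the pronoun within its binding domain → coindexation would violate Principle B.
*the pilots₂*: the pronoun c-commands this R-expression → coindexation would violate Principle C on *the pilots₂*.
*the musicians₃*: the pronoun c-commands this R-expression → coindexation would violate Principle C on *the musicians₃*.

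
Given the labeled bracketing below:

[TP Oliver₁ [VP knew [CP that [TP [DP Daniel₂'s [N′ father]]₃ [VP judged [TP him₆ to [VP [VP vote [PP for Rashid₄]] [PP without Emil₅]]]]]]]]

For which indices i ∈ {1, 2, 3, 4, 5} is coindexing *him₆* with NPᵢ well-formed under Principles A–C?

*him* is a pronoun, so Principle B applies: it must be free in its binding domain.
Binding domain of *him₆*: the embedded TP, whose subject is [Daniel₂'s father]₃.
*Oliver₁* c-commands the pronoun but from outside its binding domain, and is not c-commanded by it → coindexation permitted.
*Daniel₂* and the pronoun do not c-command one another → neither Principle B nor Principle C is at stake; coindexation permitted.
*[Daniel₂'s father]₃* c-commands the pronoun within its binding domain → coindexation would violate Principle B.
*Rashid₄*: the pronoun c-commands this R-expression → coindexation would violate Principle C on *Rashid₄*.
*Emil₅*: the pronoun c-commands this R-expression → coindexation would violate Principle C on *Emil₅*.

{1, 2}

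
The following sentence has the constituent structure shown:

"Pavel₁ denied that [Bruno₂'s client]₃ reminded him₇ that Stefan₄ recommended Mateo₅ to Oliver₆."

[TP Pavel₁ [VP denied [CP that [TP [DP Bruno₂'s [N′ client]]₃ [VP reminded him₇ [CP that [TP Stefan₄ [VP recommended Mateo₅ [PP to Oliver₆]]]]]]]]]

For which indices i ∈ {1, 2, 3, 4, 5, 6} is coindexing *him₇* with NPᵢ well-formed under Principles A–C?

*him* is a pronoun, so Principle B applies: it must be free in its binding domain.
Binding domain of *him₇*: the embedded TP, whose subject is [Bruno₂'s client]₃.
*Pavel₁* c-commands the pronoun but from outside its binding domain, and is not c-commanded by it → coindexation permitted.
*Bruno₂* and the pronoun do not c-command one another → neither Principle B nor Principle C is at stake; coindexation permitted.
*[Bruno₂'s client]₃* c-commands the pronoun within its binding domain → coindexation would violate Principle B.
*Stefan₄*: the pronoun c-commands this R-expression → coindexation would violate Principle C on *Stefan₄*.
*Mateo₅*: the pronoun c-commands this R-expression → coindexation would violate Principle C on *Mateo₅*.
*Oliver₆*: the pronoun c-commands this R-expression → coindexation would violate Principle C on *Oliver₆*.

{1, 2}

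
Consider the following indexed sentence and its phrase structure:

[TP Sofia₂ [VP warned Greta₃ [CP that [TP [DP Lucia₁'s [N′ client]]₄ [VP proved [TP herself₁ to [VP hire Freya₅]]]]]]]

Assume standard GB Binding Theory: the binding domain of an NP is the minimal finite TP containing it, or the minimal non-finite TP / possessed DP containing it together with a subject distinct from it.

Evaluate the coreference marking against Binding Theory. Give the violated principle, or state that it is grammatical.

Principle A

The two coindexed NPs are *Lucia₁* and *herself₁*.
*herself₁* is an anaphor. Principle A requires it to be bound within its binding domain — the embedded TP, whose subject is [Lucia₁'s client]₄.
Within that domain it is c-commanded by *[Lucia₁'s client]₄*, which does not share its index.
*Lucia₁* does not c-command the anaphor at all.
The anaphor is unbound in its domain → Principle A violation.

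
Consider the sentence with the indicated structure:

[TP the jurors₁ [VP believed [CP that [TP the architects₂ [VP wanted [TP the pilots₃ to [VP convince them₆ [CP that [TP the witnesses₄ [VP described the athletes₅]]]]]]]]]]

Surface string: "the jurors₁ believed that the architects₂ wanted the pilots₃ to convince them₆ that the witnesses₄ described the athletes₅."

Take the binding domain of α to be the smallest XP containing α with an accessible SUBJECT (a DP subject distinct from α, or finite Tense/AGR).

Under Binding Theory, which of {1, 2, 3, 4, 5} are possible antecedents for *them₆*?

{1, 2}

*them* is a pronoun, so Principle B applies: it must be free in its binding domain.
Binding domain of *them₆*: the embedded TP, whose subject is the pilots₃.
*the jurors₁* c-commands the pronoun but from outside its binding domain, and is not c-commanded by it → coindexation permitted.
*the architects₂* c-commands the pronoun but from outside its binding domain, and is not c-commanded by it → coindexation permitted.
*the pilots₃* c-commands the pronoun within its binding domain → coindexation would violate Principle B.
*the witnesses₄*: the pronoun c-commands this R-expression → coindexation would violate Principle C on *the witnesses₄*.
*the athletes₅*: the pronoun c-commands this R-expression → coindexation would violate Principle C on *the athletes₅*.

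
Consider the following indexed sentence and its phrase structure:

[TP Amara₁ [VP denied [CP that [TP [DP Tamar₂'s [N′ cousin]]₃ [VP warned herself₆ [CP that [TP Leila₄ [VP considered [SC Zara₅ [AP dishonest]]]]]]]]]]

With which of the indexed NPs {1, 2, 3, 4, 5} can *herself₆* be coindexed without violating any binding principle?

*herself* is an anaphor, so Principle A applies: it must be bound in its binding domain.
Binding domain of *herself₆*: the embedded TP, whose subject is [Tamar₂'s cousin]₃.
*Amara₁* c-commands the anaphor but is outside its binding domain → cannot satisfy Principle A.
*Tamar₂* does not c-command the anaphor → cannot bind it.
*[Tamar₂'s cousin]₃* c-commands the anaphor within its binding domain → licit binder.
*Leila₄* does not c-command the anaphor → cannot bind it.
*Zara₅* does not c-command the anaphor → cannot bind it.

{3}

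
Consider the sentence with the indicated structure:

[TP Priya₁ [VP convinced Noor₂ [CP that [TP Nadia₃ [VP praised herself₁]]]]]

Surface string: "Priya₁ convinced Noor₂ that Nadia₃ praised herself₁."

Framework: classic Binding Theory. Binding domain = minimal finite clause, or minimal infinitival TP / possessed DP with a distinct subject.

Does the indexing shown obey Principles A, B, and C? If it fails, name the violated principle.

The two coindexed NPs are *Priya₁* and *herself₁*.
*herself₁* is an anaphor. Principle A requires it to be bound within its binding domain — the embedded TP, whose subject is Nadia₃.
Within that domain it is c-commanded by *Nadia₃*, which does not share its index.
*Priya₁* does c-command the anaphor, but from outside its binding domain.
The anaphor is unbound in its domain → Principle A violation.

Principle A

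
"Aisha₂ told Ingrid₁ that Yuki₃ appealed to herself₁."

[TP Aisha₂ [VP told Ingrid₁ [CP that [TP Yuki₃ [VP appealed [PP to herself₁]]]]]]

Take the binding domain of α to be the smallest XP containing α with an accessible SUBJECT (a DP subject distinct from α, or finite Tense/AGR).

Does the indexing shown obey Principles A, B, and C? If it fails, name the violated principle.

The two coindexed NPs are *Ingrid₁* and *herself₁*.
*herself₁* is an anaphor. Principle A requires it to be bound within its binding domain — the embedded TP, whose subject is Yuki₃.
Within that domain it is c-commanded by *Yuki₃*, which does not share its index.
*Ingrid₁* does c-command the anaphor, but from outside its binding domain.
The anaphor is unbound in its domain → Principle A violation.

Principle A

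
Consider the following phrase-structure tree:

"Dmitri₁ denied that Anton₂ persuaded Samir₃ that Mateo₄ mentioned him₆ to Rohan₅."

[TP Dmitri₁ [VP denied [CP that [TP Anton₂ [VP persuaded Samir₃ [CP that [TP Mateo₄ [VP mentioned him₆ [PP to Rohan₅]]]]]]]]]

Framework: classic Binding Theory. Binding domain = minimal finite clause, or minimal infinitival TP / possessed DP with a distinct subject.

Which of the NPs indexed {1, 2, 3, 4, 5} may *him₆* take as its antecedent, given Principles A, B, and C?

{1, 2, 3}

*him* is a pronoun, so Principle B applies: it must be free in its binding domain.
Binding domain of *him₆*: the embedded TP, whose subject is Mateo₄.
*Dmitri₁* c-commands the pronoun but from outside its binding domain, and is not c-commanded by it → coindexation permitted.
*Anton₂* c-commands the pronoun but from outside its binding domain, and is not c-commanded by it → coindexation permitted.
*Samir₃* c-commands the pronoun but from outside its binding domain, and is not c-commanded by it → coindexation permitted.
*Mateo₄* c-commands the pronoun within its binding domain → coindexation would violate Principle B.
*Rohan₅*: the pronoun c-commands this R-expression → coindexation would violate Principle C on *Rohan₅*.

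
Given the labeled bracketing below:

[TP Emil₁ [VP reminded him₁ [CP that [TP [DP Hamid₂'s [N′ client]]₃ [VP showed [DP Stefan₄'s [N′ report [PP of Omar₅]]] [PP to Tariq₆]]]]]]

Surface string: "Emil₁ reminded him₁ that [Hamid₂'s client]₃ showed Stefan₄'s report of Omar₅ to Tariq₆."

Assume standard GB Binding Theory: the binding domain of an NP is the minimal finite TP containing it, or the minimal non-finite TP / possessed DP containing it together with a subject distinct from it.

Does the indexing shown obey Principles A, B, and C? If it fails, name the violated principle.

Principle B

The two coindexed NPs are *Emil₁* and *him₁*.
*him₁* is a pronoun. Its binding domain is the matrix TP, whose subject is Emil₁.
*Emil₁* c-commands it within that domain and carries the same index.
The pronoun is locally bound → Principle B violation.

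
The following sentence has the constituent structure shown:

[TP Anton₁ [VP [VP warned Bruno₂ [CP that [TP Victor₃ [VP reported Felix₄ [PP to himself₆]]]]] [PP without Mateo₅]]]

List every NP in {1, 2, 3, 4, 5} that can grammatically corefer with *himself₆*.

*himself* is an anaphor, so Principle A applies: it must be bound in its binding domain.
Binding domain of *himself₆*: the embedded TP, whose subject is Victor₃.
*Anton₁* c-commands the anaphor but is outside its binding domain → cannot satisfy Principle A.
*Bruno₂* c-commands the anaphor but is outside its binding domain → cannot satisfy Principle A.
*Victor₃* c-commands the anaphor within its binding domain → licit binder.
*Felix₄* c-commands the anaphor within its binding domain → licit binder.
*Mateo₅* does not c-command the anaphor → cannot bind it.

{3, 4}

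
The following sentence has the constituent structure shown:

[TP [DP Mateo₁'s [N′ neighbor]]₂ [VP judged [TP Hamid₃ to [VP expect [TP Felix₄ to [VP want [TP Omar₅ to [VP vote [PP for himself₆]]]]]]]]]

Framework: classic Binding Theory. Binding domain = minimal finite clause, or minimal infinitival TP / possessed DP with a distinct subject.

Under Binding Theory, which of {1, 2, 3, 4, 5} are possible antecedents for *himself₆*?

*himself* is an anaphor, so Principle A applies: it must be bound in its binding domain.
Binding domain of *himself₆*: the embedded TP, whose subject is Omar₅.
*Mateo₁* does not c-command the anaphor → cannot bind it.
*[Mateo₁'s neighbor]₂* c-commands the anaphor but is outside its binding domain → cannot satisfy Principle A.
*Hamid₃* c-commands the anaphor but is outside its binding domain → cannot satisfy Principle A.
*Felix₄* c-commands the anaphor but is outside its binding domain → cannot satisfy Principle A.
*Omar₅* c-commands the anaphor within its binding domain → licit binder.

{5}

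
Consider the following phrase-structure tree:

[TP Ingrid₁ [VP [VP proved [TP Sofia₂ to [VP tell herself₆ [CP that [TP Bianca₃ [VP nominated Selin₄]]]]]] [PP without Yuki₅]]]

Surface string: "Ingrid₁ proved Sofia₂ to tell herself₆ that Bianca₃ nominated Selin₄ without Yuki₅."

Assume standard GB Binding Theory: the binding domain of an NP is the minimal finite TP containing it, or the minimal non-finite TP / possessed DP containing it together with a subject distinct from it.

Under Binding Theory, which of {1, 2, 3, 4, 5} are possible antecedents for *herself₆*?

*herself* is an anaphor, so Principle A applies: it must be bound in its binding domain.
Binding domain of *herself₆*: the embedded TP, whose subject is Sofia₂.
*Ingrid₁* c-commands the anaphor but is outside its binding domain → cannot satisfy Principle A.
*Sofia₂* c-commands the anaphor within its binding domain → licit binder.
*Bianca₃* does not c-command the anaphor → cannot bind it.
*Selin₄* does not c-command the anaphor → cannot bind it.
*Yuki₅* does not c-command the anaphor → cannot bind it.

{2}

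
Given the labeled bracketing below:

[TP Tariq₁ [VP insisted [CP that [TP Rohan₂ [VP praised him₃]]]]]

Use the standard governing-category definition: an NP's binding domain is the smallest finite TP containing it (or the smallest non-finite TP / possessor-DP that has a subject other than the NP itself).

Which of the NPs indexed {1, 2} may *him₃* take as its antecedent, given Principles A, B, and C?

*him* is a pronoun, so Principle B applies: it must be free in its binding domain.
Binding domain of *him₃*: the embedded TP, whose subject is Rohan₂.
*Tariq₁* c-commands the pronoun but from outside its binding domain, and is not c-commanded by it → coindexation permitted.
*Rohan₂* c-commands the pronoun within its binding domain → coindexation would violate Principle B.

{1}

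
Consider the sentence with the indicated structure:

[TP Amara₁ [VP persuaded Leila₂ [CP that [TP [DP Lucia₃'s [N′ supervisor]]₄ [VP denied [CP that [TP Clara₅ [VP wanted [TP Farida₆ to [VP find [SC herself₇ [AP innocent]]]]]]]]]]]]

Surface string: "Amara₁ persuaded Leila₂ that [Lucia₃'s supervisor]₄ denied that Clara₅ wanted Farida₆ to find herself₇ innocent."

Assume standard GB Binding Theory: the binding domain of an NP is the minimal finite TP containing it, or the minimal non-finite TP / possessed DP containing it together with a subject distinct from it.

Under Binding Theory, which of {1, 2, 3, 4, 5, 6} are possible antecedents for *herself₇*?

*herself* is an anaphor, so Principle A applies: it must be bound in its binding domain.
Binding domain of *herself₇*: the embedded TP, whose subject is Farida₆.
*Amara₁* c-commands the anaphor but is outside its binding domain → cannot satisfy Principle A.
*Leila₂* c-commands the anaphor but is outside its binding domain → cannot satisfy Principle A.
*Lucia₃* does not c-command the anaphor → cannot bind it.
*[Lucia₃'s supervisor]₄* c-commands the anaphor but is outside its binding domain → cannot satisfy Principle A.
*Clara₅* c-commands the anaphor but is outside its binding domain → cannot satisfy Principle A.
*Farida₆* c-commands the anaphor within its binding domain → licit binder.

{6}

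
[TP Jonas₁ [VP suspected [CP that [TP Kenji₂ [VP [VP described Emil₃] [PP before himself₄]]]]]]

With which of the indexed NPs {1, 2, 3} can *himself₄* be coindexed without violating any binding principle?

{2}

*himself* is an anaphor, so Principle A applies: it must be bound in its binding domain.
Binding domain of *himself₄*: the embedded TP, whose subject is Kenji₂.
*Jonas₁* c-commands the anaphor but is outside its binding domain → cannot satisfy Principle A.
*Kenji₂* c-commands the anaphor within its binding domain → licit binder.
*Emil₃* does not c-command the anaphor → cannot bind it.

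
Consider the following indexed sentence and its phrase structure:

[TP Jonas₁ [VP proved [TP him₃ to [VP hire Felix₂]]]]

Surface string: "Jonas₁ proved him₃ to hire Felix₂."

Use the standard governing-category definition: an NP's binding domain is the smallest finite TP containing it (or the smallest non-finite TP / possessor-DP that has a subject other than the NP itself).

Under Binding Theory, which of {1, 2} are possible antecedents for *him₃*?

*him* is a pronoun, so Principle B applies: it must be free in its binding domain.
Binding domain of *him₃*: the matrix TP, whose subject is Jonas₁.
*Jonas₁* c-commands the pronoun within its binding domain → coindexation would violate Principle B.
*Felix₂*: the pronoun c-commands this R-expression → coindexation would violate Principle C on *Felix₂*.

none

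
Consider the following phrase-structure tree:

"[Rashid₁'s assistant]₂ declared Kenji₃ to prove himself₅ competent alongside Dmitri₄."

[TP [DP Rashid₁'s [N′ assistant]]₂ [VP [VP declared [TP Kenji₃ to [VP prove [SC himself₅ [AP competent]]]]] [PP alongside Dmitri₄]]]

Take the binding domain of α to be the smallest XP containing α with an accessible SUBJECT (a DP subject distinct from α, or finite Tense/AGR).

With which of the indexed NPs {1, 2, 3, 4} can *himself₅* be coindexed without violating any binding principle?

{3}

*himself* is an anaphor, so Principle A applies: it must be bound in its binding domain.
Binding domain of *himself₅*: the embedded TP, whose subject is Kenji₃.
*Rashid₁* does not c-command the anaphor → cannot bind it.
*[Rashid₁'s assistant]₂* c-commands the anaphor but is outside its binding domain → cannot satisfy Principle A.
*Kenji₃* c-commands the anaphor within its binding domain → licit binder.
*Dmitri₄* does not c-command the anaphor → cannot bind it.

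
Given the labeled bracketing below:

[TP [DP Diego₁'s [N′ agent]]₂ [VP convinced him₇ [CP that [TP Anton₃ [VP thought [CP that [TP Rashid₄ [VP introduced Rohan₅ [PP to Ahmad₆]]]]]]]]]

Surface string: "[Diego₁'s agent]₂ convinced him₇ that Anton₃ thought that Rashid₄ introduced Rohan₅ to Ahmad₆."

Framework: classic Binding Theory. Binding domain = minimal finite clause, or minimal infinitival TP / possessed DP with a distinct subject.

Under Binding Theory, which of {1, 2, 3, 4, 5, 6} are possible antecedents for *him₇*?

{1}

*him* is a pronoun, so Principle B applies: it must be free in its binding domain.
Binding domain of *him₇*: the matrix TP, whose subject is [Diego₁'s agent]₂.
*Diego₁* and the pronoun do not c-command one another → neither Principle B nor Principle C is at stake; coindexation permitted.
*[Diego₁'s agent]₂* c-commands the pronoun within its binding domain → coindexation would violate Principle B.
*Anton₃*: the pronoun c-commands this R-expression → coindexation would violate Principle C on *Anton₃*.
*Rashid₄*: the pronoun c-commands this R-expression → coindexation would violate Principle C on *Rashid₄*.
*Rohan₅*: the pronoun c-commands this R-expression → coindexation would violate Principle C on *Rohan₅*.
*Ahmad₆*: the pronoun c-commands this R-expression → coindexation would violate Principle C on *Ahmad₆*.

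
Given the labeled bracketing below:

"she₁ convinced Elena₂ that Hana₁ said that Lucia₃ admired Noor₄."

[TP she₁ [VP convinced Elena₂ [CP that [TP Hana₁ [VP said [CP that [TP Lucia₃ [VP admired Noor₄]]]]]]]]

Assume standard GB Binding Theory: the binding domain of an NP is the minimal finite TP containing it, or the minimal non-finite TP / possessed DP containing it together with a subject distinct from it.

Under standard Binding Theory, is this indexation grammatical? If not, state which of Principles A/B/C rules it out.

Principle C

The two coindexed NPs are *she₁* and *Hana₁*.
*Hana₁* is an R-expression. Principle C requires it to be free everywhere.
*she₁* c-commands it and carries the same index.
The R-expression is bound → Principle C violation.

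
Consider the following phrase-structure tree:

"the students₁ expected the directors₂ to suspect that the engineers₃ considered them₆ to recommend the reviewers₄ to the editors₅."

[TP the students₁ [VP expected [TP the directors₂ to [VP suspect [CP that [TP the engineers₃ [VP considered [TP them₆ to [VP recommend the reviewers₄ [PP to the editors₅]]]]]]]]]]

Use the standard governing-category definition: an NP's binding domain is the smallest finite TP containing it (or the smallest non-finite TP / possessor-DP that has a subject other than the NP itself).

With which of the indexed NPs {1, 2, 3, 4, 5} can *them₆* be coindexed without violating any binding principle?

{1, 2}

*them* is a pronoun, so Principle B applies: it must be free in its binding domain.
Binding domain of *them₆*: the embedded TP, whose subject is the engineers₃.
*the students₁* c-commands the pronoun but from outside its binding domain, and is not c-commanded by it → coindexation permitted.
*the directors₂* c-commands the pronoun but from outside its binding domain, and is not c-commanded by it → coindexation permitted.
*the engineers₃* c-commands the pronoun within its binding domain → coindexation would violate Principle B.
*the reviewers₄*: the pronoun c-commands this R-expression → coindexation would violate Principle C on *the reviewers₄*.
*the editors₅*: the pronoun c-commands this R-expression → coindexation would violate Principle C on *the editors₅*.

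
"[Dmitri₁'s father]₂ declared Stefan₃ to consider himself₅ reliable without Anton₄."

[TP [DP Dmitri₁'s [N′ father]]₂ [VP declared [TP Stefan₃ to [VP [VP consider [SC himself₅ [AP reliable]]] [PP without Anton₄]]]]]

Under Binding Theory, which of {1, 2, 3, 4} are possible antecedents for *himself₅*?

{3}

*himself* is an anaphor, so Principle A applies: it must be bound in its binding domain.
Binding domain of *himself₅*: the embedded TP, whose subject is Stefan₃.
*Dmitri₁* does not c-command the anaphor → cannot bind it.
*[Dmitri₁'s father]₂* c-commands the anaphor but is outside its binding domain → cannot satisfy Principle A.
*Stefan₃* c-commands the anaphor within its binding domain → licit binder.
*Anton₄* does not c-command the anaphor → cannot bind it.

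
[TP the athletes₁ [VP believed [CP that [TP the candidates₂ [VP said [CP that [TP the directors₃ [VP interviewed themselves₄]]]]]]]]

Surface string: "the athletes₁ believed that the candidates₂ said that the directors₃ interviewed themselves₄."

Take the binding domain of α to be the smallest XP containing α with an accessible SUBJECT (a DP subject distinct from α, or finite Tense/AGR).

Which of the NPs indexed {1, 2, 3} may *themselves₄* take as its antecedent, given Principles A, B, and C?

{3}

*themselves* is an anaphor, so Principle A applies: it must be bound in its binding domain.
Binding domain of *themselves₄*: the embedded TP, whose subject is the directors₃.
*the athletes₁* c-commands the anaphor but is outside its binding domain → cannot satisfy Principle A.
*the candidates₂* c-commands the anaphor but is outside its binding domain → cannot satisfy Principle A.
*the directors₃* c-commands the anaphor within its binding domain → licit binder.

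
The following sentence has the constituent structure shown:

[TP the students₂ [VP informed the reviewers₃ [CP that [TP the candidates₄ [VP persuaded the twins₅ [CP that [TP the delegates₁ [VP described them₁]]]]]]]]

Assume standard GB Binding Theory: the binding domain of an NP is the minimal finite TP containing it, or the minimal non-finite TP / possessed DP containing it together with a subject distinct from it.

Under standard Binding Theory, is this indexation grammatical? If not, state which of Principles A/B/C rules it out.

Principle B

The two coindexed NPs are *the delegates₁* and *them₁*.
*them₁* is a pronoun. Its binding domain is the embedded TP, whose subject is the delegates₁.
*the delegates₁* c-commands it within that domain and carries the same index.
The pronoun is locally bound → Principle B violation.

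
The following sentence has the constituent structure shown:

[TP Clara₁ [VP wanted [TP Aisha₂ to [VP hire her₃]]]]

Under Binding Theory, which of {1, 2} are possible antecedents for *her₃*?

*her* is a pronoun, so Principle B applies: it must be free in its binding domain.
Binding domain of *her₃*: the embedded TP, whose subject is Aisha₂.
*Clara₁* c-commands the pronoun but from outside its binding domain, and is not c-commanded by it → coindexation permitted.
*Aisha₂* c-commands the pronoun within its binding domain → coindexation would violate Principle B.

{1}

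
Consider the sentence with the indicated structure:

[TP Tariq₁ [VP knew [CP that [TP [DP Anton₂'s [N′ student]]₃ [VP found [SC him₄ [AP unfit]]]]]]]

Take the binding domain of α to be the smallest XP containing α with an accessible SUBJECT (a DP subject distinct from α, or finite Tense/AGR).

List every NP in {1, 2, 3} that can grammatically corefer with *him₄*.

*him* is a pronoun, so Principle B applies: it must be free in its binding domain.
Binding domain of *him₄*: the embedded TP, whose subject is [Anton₂'s student]₃.
*Tariq₁* c-commands the pronoun but from outside its binding domain, and is not c-commanded by it → coindexation permitted.
*Anton₂* and the pronoun do not c-command one another → neither Principle B nor Principle C is at stake; coindexation permitted.
*[Anton₂'s student]₃* c-commands the pronoun within its binding domain → coindexation would violate Principle B.

{1, 2}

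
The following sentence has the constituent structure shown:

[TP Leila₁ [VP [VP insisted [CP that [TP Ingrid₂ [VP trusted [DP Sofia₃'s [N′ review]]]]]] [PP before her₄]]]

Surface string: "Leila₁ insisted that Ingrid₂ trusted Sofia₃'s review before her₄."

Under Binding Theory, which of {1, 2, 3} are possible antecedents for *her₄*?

{2, 3}

*her* is a pronoun, so Principle B applies: it must be free in its binding domain.
Binding domain of *her₄*: the matrix TP, whose subject is Leila₁.
*Leila₁* c-commands the pronoun within its binding domain → coindexation would violate Principle B.
*Ingrid₂* and the pronoun do not c-command one another → neither Principle B nor Principle C is at stake; coindexation permitted.
*Sofia₃* and the pronoun do not c-command one another → neither Principle B nor Principle C is at stake; coindexation permitted.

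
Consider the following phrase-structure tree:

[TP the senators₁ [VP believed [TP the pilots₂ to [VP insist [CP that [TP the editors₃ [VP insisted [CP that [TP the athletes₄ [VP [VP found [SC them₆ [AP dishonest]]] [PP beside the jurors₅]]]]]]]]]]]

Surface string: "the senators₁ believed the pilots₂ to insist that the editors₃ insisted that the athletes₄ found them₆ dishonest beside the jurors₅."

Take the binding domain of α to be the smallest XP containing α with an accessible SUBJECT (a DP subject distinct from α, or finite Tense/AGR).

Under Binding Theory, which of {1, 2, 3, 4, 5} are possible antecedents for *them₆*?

*them* is a pronoun, so Principle B applies: it must be free in its binding domain.
Binding domain of *them₆*: the embedded TP, whose subject is the athletes₄.
*the senators₁* c-commands the pronoun but from outside its binding domain, and is not c-commanded by it → coindexation permitted.
*the pilots₂* c-commands the pronoun but from outside its binding domain, and is not c-commanded by it → coindexation permitted.
*the editors₃* c-commands the pronoun but from outside its binding domain, and is not c-commanded by it → coindexation permitted.
*the athletes₄* c-commands the pronoun within its binding domain → coindexation would violate Principle B.
*the jurors₅* and the pronoun do not c-command one another → neither Principle B nor Principle C is at stake; coindexation permitted.

{1, 2, 3, 5}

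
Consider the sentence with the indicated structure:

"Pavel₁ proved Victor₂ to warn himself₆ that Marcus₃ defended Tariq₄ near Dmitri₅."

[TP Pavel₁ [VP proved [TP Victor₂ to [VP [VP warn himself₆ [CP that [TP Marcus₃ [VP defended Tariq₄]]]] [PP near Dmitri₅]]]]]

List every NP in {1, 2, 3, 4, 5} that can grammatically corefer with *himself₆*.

{2}

*himself* is an anaphor, so Principle A applies: it must be bound in its binding domain.
Binding domain of *himself₆*: the embedded TP, whose subject is Victor₂.
*Pavel₁* c-commands the anaphor but is outside its binding domain → cannot satisfy Principle A.
*Victor₂* c-commands the anaphor within its binding domain → licit binder.
*Marcus₃* does not c-command the anaphor → cannot bind it.
*Tariq₄* does not c-command the anaphor → cannot bind it.
*Dmitri₅* does not c-command the anaphor → cannot bind it.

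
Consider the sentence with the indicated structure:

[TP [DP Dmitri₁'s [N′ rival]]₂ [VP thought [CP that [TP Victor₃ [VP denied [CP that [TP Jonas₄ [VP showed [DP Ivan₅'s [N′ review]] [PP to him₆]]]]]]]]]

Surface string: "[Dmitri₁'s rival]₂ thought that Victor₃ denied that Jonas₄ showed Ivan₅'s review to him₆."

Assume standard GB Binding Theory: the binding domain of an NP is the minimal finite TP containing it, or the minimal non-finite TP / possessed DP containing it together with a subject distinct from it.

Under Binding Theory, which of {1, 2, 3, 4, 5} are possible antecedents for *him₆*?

*him* is a pronoun, so Principle B applies: it must be free in its binding domain.
Binding domain of *him₆*: the embedded TP, whose subject is Jonas₄.
*Dmitri₁* and the pronoun do not c-command one another → neither Principle B nor Principle C is at stake; coindexation permitted.
*[Dmitri₁'s rival]₂* c-commands the pronoun but from outside its binding domain, and is not c-commanded by it → coindexation permitted.
*Victor₃* c-commands the pronoun but from outside its binding domain, and is not c-commanded by it → coindexation permitted.
*Jonas₄* c-commands the pronoun within its binding domain → coindexation would violate Principle B.
*Ivan₅* and the pronoun do not c-command one another → neither Principle B nor Principle C is at stake; coindexation permitted.

{1, 2, 3, 5}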